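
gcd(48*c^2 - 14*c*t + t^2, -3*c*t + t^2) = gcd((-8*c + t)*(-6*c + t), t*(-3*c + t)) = 1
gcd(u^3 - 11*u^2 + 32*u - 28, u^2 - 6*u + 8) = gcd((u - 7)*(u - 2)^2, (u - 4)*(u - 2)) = u - 2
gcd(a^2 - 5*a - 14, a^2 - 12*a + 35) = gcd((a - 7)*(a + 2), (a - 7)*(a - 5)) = a - 7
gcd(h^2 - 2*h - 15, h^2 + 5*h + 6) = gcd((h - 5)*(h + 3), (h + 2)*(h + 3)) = h + 3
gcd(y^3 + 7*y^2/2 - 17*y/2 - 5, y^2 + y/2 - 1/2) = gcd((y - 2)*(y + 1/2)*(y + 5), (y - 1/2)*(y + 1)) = 1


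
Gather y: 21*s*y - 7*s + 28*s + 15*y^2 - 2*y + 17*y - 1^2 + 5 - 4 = 21*s + 15*y^2 + y*(21*s + 15)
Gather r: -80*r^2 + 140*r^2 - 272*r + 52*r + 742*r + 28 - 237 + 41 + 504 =60*r^2 + 522*r + 336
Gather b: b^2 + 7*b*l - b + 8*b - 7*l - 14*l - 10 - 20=b^2 + b*(7*l + 7) - 21*l - 30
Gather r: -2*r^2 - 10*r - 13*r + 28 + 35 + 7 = -2*r^2 - 23*r + 70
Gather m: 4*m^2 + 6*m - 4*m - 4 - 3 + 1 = 4*m^2 + 2*m - 6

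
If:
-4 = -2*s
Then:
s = 2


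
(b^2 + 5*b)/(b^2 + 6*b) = (b + 5)/(b + 6)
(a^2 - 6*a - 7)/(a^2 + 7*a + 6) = (a - 7)/(a + 6)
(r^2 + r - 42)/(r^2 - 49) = (r - 6)/(r - 7)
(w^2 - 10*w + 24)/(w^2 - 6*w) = (w - 4)/w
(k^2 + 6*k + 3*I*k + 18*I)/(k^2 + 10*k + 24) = (k + 3*I)/(k + 4)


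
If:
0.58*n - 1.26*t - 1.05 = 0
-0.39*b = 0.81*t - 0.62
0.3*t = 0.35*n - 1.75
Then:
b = -3.45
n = 7.08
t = 2.43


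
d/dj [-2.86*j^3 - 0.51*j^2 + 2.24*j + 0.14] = -8.58*j^2 - 1.02*j + 2.24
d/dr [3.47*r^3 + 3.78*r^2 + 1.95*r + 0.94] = 10.41*r^2 + 7.56*r + 1.95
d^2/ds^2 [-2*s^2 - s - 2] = -4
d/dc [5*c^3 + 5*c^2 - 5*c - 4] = 15*c^2 + 10*c - 5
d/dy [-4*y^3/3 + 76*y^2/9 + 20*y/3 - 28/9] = -4*y^2 + 152*y/9 + 20/3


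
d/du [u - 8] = 1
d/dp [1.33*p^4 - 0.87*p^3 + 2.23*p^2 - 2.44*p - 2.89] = 5.32*p^3 - 2.61*p^2 + 4.46*p - 2.44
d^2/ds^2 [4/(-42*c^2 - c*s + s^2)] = 8*(-42*c^2 - c*s + s^2 - (c - 2*s)^2)/(42*c^2 + c*s - s^2)^3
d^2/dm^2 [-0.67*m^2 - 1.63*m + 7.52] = -1.34000000000000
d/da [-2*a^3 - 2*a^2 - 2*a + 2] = -6*a^2 - 4*a - 2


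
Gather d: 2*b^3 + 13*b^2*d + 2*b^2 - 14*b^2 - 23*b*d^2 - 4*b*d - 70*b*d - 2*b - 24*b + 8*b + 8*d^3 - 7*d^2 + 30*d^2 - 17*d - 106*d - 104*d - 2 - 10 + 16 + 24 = 2*b^3 - 12*b^2 - 18*b + 8*d^3 + d^2*(23 - 23*b) + d*(13*b^2 - 74*b - 227) + 28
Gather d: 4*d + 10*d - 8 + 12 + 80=14*d + 84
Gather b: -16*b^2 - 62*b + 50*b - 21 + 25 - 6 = -16*b^2 - 12*b - 2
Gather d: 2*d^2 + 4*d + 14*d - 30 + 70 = 2*d^2 + 18*d + 40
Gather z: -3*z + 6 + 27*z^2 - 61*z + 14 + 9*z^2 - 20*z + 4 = 36*z^2 - 84*z + 24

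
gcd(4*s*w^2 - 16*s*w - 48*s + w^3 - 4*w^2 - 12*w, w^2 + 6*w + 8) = w + 2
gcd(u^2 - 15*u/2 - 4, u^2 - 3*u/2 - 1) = u + 1/2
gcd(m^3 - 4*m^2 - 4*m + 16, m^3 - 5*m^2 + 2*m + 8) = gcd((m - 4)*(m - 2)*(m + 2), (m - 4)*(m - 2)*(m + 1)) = m^2 - 6*m + 8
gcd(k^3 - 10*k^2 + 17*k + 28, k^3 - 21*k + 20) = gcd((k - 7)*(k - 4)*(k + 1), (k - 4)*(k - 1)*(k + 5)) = k - 4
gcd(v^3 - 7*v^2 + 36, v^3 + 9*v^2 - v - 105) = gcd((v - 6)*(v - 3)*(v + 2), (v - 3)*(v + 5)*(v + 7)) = v - 3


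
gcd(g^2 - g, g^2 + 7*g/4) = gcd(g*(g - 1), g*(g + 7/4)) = g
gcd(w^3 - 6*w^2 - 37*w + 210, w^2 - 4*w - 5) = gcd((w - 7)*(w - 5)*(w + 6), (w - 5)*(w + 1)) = w - 5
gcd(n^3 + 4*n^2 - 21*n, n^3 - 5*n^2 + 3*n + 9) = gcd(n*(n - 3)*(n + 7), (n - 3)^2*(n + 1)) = n - 3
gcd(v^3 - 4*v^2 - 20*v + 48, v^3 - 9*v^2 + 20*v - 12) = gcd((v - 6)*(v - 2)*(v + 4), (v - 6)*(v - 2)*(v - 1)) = v^2 - 8*v + 12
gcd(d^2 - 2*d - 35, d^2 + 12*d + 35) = d + 5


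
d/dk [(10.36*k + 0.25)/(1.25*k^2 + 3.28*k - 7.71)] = (12.95*k^2 + 33.9808*k - (2.5*k + 3.28)*(10.36*k + 0.25) - 79.8756)/(1.25*k^2 + 3.28*k - 7.71)^2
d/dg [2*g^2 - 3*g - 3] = 4*g - 3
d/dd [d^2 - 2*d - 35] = 2*d - 2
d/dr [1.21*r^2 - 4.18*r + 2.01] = 2.42*r - 4.18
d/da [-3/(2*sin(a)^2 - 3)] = 6*sin(2*a)/(cos(2*a) + 2)^2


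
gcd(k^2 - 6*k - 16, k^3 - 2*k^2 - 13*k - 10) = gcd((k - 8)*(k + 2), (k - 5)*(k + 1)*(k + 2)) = k + 2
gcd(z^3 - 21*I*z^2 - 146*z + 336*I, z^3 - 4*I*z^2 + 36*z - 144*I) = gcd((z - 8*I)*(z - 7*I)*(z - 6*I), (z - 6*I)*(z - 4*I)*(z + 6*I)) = z - 6*I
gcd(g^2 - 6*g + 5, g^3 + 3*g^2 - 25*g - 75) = g - 5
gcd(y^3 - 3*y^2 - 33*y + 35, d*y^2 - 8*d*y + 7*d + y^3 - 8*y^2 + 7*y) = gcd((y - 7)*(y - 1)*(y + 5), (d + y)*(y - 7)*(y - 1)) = y^2 - 8*y + 7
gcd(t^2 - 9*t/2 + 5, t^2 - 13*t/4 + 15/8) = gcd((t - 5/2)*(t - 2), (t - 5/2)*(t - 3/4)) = t - 5/2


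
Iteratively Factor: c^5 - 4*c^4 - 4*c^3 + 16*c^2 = (c - 2)*(c^4 - 2*c^3 - 8*c^2) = c*(c - 2)*(c^3 - 2*c^2 - 8*c) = c*(c - 2)*(c + 2)*(c^2 - 4*c) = c*(c - 4)*(c - 2)*(c + 2)*(c)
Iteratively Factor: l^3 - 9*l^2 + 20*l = (l - 5)*(l^2 - 4*l) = l*(l - 5)*(l - 4)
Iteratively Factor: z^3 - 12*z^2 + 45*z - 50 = (z - 5)*(z^2 - 7*z + 10) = (z - 5)*(z - 2)*(z - 5)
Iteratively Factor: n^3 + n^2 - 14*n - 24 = (n + 3)*(n^2 - 2*n - 8) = (n + 2)*(n + 3)*(n - 4)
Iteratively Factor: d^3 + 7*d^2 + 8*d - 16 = (d + 4)*(d^2 + 3*d - 4) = (d - 1)*(d + 4)*(d + 4)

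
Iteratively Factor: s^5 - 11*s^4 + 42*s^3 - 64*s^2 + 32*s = (s - 2)*(s^4 - 9*s^3 + 24*s^2 - 16*s) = (s - 4)*(s - 2)*(s^3 - 5*s^2 + 4*s) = (s - 4)*(s - 2)*(s - 1)*(s^2 - 4*s) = s*(s - 4)*(s - 2)*(s - 1)*(s - 4)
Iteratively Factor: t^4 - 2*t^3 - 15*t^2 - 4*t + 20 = (t - 5)*(t^3 + 3*t^2 - 4) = (t - 5)*(t - 1)*(t^2 + 4*t + 4) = (t - 5)*(t - 1)*(t + 2)*(t + 2)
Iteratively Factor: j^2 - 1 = (j + 1)*(j - 1)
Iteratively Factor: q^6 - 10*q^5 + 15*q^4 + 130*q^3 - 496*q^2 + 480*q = (q + 4)*(q^5 - 14*q^4 + 71*q^3 - 154*q^2 + 120*q) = (q - 4)*(q + 4)*(q^4 - 10*q^3 + 31*q^2 - 30*q) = (q - 5)*(q - 4)*(q + 4)*(q^3 - 5*q^2 + 6*q) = q*(q - 5)*(q - 4)*(q + 4)*(q^2 - 5*q + 6) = q*(q - 5)*(q - 4)*(q - 3)*(q + 4)*(q - 2)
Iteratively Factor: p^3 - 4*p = (p - 2)*(p^2 + 2*p) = p*(p - 2)*(p + 2)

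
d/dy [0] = 0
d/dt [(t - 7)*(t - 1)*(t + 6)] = 3*t^2 - 4*t - 41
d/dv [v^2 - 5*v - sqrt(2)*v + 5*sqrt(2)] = 2*v - 5 - sqrt(2)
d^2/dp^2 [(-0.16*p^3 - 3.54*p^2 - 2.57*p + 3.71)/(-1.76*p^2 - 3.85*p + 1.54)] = (4.44089209850063e-16*p^5 + 1.4210854715202e-14*p^4 - 26.4418879999999*p^3 - 17.07552*p^2 - 106.762656*p - 82.82813)/(5.451776*p^6 + 35.77728*p^5 + 63.951888*p^4 - 5.543615*p^3 - 55.957902*p^2 + 27.39198*p - 3.652264)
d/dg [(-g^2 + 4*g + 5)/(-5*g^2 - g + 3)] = (21*g^2 + 44*g + 17)/(25*g^4 + 10*g^3 - 29*g^2 - 6*g + 9)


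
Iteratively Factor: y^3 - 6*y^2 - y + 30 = (y - 3)*(y^2 - 3*y - 10) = (y - 3)*(y + 2)*(y - 5)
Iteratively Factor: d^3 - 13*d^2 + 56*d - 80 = (d - 4)*(d^2 - 9*d + 20) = (d - 5)*(d - 4)*(d - 4)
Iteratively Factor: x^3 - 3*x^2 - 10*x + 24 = (x + 3)*(x^2 - 6*x + 8) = (x - 4)*(x + 3)*(x - 2)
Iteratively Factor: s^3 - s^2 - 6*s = (s - 3)*(s^2 + 2*s) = (s - 3)*(s + 2)*(s)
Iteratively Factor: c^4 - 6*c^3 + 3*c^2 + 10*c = (c + 1)*(c^3 - 7*c^2 + 10*c) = (c - 5)*(c + 1)*(c^2 - 2*c) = (c - 5)*(c - 2)*(c + 1)*(c)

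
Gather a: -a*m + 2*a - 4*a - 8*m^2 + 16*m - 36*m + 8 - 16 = a*(-m - 2) - 8*m^2 - 20*m - 8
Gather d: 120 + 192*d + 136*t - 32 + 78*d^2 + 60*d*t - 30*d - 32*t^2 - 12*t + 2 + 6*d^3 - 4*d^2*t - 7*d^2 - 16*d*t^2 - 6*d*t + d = 6*d^3 + d^2*(71 - 4*t) + d*(-16*t^2 + 54*t + 163) - 32*t^2 + 124*t + 90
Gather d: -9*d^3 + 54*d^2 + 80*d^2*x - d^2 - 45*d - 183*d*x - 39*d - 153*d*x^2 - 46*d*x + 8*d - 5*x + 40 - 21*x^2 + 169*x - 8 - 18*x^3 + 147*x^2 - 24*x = -9*d^3 + d^2*(80*x + 53) + d*(-153*x^2 - 229*x - 76) - 18*x^3 + 126*x^2 + 140*x + 32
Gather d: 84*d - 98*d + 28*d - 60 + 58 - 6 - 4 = 14*d - 12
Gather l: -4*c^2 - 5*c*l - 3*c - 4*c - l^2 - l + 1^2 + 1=-4*c^2 - 7*c - l^2 + l*(-5*c - 1) + 2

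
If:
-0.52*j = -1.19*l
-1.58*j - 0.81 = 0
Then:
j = -0.51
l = -0.22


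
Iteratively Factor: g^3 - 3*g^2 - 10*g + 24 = (g + 3)*(g^2 - 6*g + 8) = (g - 4)*(g + 3)*(g - 2)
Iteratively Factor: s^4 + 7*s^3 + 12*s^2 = (s + 3)*(s^3 + 4*s^2) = (s + 3)*(s + 4)*(s^2) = s*(s + 3)*(s + 4)*(s)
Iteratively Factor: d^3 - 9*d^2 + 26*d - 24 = (d - 4)*(d^2 - 5*d + 6) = (d - 4)*(d - 2)*(d - 3)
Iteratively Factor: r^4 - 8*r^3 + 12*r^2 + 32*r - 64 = (r + 2)*(r^3 - 10*r^2 + 32*r - 32) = (r - 2)*(r + 2)*(r^2 - 8*r + 16) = (r - 4)*(r - 2)*(r + 2)*(r - 4)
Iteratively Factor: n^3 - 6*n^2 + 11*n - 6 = (n - 1)*(n^2 - 5*n + 6) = (n - 2)*(n - 1)*(n - 3)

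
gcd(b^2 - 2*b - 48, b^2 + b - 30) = b + 6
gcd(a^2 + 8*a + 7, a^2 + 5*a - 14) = a + 7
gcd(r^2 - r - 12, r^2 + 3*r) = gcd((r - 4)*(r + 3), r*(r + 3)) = r + 3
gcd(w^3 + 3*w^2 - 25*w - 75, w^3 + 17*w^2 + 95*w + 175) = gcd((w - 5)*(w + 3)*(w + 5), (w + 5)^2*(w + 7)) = w + 5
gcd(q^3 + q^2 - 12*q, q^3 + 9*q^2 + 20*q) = q^2 + 4*q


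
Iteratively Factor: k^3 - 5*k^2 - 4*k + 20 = (k - 2)*(k^2 - 3*k - 10) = (k - 2)*(k + 2)*(k - 5)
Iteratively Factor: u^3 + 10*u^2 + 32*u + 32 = (u + 2)*(u^2 + 8*u + 16) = (u + 2)*(u + 4)*(u + 4)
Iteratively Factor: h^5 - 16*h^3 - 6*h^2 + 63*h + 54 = (h - 3)*(h^4 + 3*h^3 - 7*h^2 - 27*h - 18) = (h - 3)*(h + 1)*(h^3 + 2*h^2 - 9*h - 18) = (h - 3)^2*(h + 1)*(h^2 + 5*h + 6) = (h - 3)^2*(h + 1)*(h + 3)*(h + 2)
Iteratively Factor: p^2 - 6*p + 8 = (p - 2)*(p - 4)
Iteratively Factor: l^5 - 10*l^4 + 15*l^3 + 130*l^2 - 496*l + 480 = (l - 4)*(l^4 - 6*l^3 - 9*l^2 + 94*l - 120) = (l - 4)*(l - 3)*(l^3 - 3*l^2 - 18*l + 40) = (l - 4)*(l - 3)*(l + 4)*(l^2 - 7*l + 10) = (l - 5)*(l - 4)*(l - 3)*(l + 4)*(l - 2)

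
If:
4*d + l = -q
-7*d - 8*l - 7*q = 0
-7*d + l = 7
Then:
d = 1/2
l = 21/2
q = -25/2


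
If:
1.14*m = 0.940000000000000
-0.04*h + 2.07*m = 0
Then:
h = 42.67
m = 0.82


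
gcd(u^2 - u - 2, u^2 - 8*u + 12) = u - 2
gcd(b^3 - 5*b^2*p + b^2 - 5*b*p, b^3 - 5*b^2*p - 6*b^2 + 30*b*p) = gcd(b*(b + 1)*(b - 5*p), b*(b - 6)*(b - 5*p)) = -b^2 + 5*b*p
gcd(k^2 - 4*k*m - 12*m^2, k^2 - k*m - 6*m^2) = k + 2*m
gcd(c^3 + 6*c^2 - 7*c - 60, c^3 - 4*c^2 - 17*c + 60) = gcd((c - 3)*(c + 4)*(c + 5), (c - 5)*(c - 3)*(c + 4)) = c^2 + c - 12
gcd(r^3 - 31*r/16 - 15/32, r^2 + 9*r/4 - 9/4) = 1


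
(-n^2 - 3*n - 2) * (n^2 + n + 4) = -n^4 - 4*n^3 - 9*n^2 - 14*n - 8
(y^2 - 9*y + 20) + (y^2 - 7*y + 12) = 2*y^2 - 16*y + 32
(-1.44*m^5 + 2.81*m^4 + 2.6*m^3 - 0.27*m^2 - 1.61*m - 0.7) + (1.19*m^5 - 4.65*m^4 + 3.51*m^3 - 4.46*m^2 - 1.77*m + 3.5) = -0.25*m^5 - 1.84*m^4 + 6.11*m^3 - 4.73*m^2 - 3.38*m + 2.8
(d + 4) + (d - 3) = 2*d + 1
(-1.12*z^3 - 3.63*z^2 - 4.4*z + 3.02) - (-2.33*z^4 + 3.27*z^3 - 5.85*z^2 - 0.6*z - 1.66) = 2.33*z^4 - 4.39*z^3 + 2.22*z^2 - 3.8*z + 4.68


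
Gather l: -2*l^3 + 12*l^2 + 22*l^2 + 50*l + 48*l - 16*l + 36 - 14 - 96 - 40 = -2*l^3 + 34*l^2 + 82*l - 114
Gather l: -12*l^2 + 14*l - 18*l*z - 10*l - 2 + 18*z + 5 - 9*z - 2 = -12*l^2 + l*(4 - 18*z) + 9*z + 1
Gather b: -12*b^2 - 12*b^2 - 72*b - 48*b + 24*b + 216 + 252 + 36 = -24*b^2 - 96*b + 504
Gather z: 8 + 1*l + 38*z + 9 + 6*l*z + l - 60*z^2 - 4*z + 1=2*l - 60*z^2 + z*(6*l + 34) + 18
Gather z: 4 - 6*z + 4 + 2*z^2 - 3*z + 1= 2*z^2 - 9*z + 9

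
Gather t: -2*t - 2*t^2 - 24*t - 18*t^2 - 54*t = -20*t^2 - 80*t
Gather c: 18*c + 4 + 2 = 18*c + 6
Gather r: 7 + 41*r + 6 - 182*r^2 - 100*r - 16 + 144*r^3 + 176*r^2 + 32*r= 144*r^3 - 6*r^2 - 27*r - 3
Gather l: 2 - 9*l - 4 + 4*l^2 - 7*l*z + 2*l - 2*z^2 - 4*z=4*l^2 + l*(-7*z - 7) - 2*z^2 - 4*z - 2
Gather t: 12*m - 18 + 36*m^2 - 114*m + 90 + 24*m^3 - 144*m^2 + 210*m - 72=24*m^3 - 108*m^2 + 108*m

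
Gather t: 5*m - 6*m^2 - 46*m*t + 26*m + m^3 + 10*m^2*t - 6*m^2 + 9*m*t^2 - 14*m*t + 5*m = m^3 - 12*m^2 + 9*m*t^2 + 36*m + t*(10*m^2 - 60*m)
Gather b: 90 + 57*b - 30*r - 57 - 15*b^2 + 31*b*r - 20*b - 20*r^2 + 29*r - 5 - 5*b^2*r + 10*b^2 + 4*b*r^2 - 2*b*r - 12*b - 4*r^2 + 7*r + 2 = b^2*(-5*r - 5) + b*(4*r^2 + 29*r + 25) - 24*r^2 + 6*r + 30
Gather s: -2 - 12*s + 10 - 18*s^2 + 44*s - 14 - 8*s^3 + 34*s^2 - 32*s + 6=-8*s^3 + 16*s^2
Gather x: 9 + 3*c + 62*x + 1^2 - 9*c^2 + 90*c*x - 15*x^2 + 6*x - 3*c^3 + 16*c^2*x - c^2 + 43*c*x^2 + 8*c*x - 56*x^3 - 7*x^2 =-3*c^3 - 10*c^2 + 3*c - 56*x^3 + x^2*(43*c - 22) + x*(16*c^2 + 98*c + 68) + 10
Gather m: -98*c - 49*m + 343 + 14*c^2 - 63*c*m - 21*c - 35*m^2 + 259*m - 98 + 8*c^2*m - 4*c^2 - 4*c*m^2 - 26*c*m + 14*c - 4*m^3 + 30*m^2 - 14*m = 10*c^2 - 105*c - 4*m^3 + m^2*(-4*c - 5) + m*(8*c^2 - 89*c + 196) + 245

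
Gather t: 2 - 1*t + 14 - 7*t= 16 - 8*t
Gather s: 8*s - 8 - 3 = 8*s - 11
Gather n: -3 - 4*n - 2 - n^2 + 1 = -n^2 - 4*n - 4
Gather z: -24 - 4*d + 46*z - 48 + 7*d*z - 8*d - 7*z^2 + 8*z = -12*d - 7*z^2 + z*(7*d + 54) - 72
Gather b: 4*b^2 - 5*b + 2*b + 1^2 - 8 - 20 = 4*b^2 - 3*b - 27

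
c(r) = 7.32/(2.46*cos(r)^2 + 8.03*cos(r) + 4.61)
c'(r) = 7.32*(4.92*sin(r)*cos(r) + 8.03*sin(r))/(2.46*cos(r)^2 + 8.03*cos(r) + 4.61)^2 = (36.0144*cos(r) + 58.7796)*sin(r)/(2.46*cos(r)^2 + 8.03*cos(r) + 4.61)^2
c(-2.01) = 4.46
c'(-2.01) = -14.62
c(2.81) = -9.35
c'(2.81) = 13.12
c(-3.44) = -8.95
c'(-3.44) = 10.71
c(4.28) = 4.36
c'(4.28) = -14.10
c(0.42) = 0.52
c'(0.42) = 0.19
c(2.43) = -121.19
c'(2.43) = 5639.79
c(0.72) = 0.61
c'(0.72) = 0.39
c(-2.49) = -33.34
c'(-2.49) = -379.22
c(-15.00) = -103.73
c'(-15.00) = -4103.32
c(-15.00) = -103.73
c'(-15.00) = -4103.32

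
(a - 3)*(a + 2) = a^2 - a - 6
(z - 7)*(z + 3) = z^2 - 4*z - 21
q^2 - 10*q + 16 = (q - 8)*(q - 2)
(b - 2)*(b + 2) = b^2 - 4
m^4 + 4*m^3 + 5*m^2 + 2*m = m*(m + 1)^2*(m + 2)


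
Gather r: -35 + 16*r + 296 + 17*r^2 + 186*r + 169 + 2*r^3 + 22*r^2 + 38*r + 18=2*r^3 + 39*r^2 + 240*r + 448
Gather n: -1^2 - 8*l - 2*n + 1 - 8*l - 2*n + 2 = -16*l - 4*n + 2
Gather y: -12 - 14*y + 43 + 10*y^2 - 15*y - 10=10*y^2 - 29*y + 21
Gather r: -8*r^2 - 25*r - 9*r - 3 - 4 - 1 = -8*r^2 - 34*r - 8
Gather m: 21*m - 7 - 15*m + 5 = 6*m - 2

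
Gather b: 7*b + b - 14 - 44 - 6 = 8*b - 64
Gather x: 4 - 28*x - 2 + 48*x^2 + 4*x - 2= 48*x^2 - 24*x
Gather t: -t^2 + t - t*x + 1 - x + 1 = -t^2 + t*(1 - x) - x + 2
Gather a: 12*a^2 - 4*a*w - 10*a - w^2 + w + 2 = 12*a^2 + a*(-4*w - 10) - w^2 + w + 2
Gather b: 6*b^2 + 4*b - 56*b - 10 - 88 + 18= 6*b^2 - 52*b - 80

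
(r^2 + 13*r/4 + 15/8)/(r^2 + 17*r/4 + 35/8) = (4*r + 3)/(4*r + 7)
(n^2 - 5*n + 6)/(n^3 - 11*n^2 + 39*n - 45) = (n - 2)/(n^2 - 8*n + 15)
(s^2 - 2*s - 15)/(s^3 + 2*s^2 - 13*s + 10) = (s^2 - 2*s - 15)/(s^3 + 2*s^2 - 13*s + 10)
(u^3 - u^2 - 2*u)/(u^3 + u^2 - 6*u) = (u + 1)/(u + 3)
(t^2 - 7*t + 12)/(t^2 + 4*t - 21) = (t - 4)/(t + 7)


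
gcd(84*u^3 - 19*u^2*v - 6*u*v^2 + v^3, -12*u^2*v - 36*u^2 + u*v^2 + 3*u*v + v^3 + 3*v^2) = 12*u^2 - u*v - v^2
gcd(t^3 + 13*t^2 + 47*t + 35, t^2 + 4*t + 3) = t + 1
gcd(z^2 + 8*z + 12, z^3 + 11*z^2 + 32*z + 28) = z + 2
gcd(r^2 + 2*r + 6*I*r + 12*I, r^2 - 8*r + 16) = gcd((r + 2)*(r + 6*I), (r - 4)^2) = 1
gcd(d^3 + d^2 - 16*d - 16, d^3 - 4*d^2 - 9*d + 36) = d - 4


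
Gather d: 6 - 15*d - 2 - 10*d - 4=-25*d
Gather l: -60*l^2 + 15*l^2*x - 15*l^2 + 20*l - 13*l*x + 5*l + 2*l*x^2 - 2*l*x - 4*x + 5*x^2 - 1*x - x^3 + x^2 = l^2*(15*x - 75) + l*(2*x^2 - 15*x + 25) - x^3 + 6*x^2 - 5*x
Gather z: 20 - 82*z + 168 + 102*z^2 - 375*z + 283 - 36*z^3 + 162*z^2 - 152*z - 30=-36*z^3 + 264*z^2 - 609*z + 441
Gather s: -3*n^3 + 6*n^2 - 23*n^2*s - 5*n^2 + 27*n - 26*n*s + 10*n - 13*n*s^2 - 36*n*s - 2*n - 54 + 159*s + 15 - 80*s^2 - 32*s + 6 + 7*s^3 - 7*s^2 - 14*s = -3*n^3 + n^2 + 35*n + 7*s^3 + s^2*(-13*n - 87) + s*(-23*n^2 - 62*n + 113) - 33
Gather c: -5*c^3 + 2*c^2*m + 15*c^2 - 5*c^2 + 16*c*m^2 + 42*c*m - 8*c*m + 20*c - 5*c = -5*c^3 + c^2*(2*m + 10) + c*(16*m^2 + 34*m + 15)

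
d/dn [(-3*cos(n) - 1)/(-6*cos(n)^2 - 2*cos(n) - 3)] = (18*cos(n)^2 + 12*cos(n) - 7)*sin(n)/(-6*sin(n)^2 + 2*cos(n) + 9)^2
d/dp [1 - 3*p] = -3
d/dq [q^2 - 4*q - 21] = 2*q - 4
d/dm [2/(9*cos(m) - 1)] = 18*sin(m)/(9*cos(m) - 1)^2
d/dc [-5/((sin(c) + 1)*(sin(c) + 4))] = 5*(2*sin(c) + 5)*cos(c)/((sin(c) + 1)^2*(sin(c) + 4)^2)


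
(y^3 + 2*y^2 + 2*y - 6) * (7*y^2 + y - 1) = 7*y^5 + 15*y^4 + 15*y^3 - 42*y^2 - 8*y + 6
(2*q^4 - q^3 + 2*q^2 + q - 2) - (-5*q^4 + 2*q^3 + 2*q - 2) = 7*q^4 - 3*q^3 + 2*q^2 - q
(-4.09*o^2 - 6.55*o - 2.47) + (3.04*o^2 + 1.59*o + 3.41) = -1.05*o^2 - 4.96*o + 0.94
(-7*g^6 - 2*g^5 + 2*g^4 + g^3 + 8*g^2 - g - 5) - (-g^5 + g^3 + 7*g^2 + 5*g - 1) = -7*g^6 - g^5 + 2*g^4 + g^2 - 6*g - 4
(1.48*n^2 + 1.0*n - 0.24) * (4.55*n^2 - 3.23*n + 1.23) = 6.734*n^4 - 0.2304*n^3 - 2.5016*n^2 + 2.0052*n - 0.2952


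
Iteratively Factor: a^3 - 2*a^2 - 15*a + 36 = (a - 3)*(a^2 + a - 12) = (a - 3)^2*(a + 4)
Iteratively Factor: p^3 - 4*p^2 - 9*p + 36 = (p + 3)*(p^2 - 7*p + 12) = (p - 4)*(p + 3)*(p - 3)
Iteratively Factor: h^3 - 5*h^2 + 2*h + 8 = (h - 4)*(h^2 - h - 2) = (h - 4)*(h + 1)*(h - 2)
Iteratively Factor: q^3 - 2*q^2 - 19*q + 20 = (q - 5)*(q^2 + 3*q - 4) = (q - 5)*(q - 1)*(q + 4)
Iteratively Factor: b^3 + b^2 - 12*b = (b)*(b^2 + b - 12) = b*(b - 3)*(b + 4)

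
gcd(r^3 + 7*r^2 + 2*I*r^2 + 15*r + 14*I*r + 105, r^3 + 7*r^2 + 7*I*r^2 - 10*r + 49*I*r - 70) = r^2 + r*(7 + 5*I) + 35*I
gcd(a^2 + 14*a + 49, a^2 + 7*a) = a + 7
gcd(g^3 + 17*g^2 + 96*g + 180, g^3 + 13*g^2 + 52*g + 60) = g^2 + 11*g + 30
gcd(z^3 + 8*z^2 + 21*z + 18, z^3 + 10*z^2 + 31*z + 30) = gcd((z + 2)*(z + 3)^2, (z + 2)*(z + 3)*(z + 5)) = z^2 + 5*z + 6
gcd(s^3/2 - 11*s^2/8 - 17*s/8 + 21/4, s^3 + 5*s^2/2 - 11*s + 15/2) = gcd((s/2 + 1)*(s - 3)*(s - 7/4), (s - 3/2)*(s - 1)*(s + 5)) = 1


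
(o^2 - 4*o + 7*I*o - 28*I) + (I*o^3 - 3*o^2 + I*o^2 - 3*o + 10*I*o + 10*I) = I*o^3 - 2*o^2 + I*o^2 - 7*o + 17*I*o - 18*I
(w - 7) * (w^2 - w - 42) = w^3 - 8*w^2 - 35*w + 294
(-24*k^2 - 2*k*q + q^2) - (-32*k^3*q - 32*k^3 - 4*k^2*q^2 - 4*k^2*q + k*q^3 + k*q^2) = 32*k^3*q + 32*k^3 + 4*k^2*q^2 + 4*k^2*q - 24*k^2 - k*q^3 - k*q^2 - 2*k*q + q^2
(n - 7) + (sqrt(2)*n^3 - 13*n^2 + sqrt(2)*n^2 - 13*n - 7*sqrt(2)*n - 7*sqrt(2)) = sqrt(2)*n^3 - 13*n^2 + sqrt(2)*n^2 - 12*n - 7*sqrt(2)*n - 7*sqrt(2) - 7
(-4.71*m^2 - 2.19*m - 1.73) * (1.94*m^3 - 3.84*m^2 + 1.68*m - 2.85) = -9.1374*m^5 + 13.8378*m^4 - 2.8594*m^3 + 16.3875*m^2 + 3.3351*m + 4.9305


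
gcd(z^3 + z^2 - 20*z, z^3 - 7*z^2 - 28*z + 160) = z^2 + z - 20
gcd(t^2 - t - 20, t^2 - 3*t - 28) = t + 4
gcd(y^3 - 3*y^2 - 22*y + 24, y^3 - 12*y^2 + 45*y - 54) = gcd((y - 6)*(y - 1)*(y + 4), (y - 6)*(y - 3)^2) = y - 6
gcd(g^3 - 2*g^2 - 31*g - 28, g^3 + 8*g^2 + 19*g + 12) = g^2 + 5*g + 4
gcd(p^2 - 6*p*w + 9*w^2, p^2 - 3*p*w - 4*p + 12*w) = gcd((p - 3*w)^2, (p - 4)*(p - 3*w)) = p - 3*w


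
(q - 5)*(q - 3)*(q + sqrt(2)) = q^3 - 8*q^2 + sqrt(2)*q^2 - 8*sqrt(2)*q + 15*q + 15*sqrt(2)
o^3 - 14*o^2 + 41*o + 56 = (o - 8)*(o - 7)*(o + 1)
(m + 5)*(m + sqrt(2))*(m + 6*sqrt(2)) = m^3 + 5*m^2 + 7*sqrt(2)*m^2 + 12*m + 35*sqrt(2)*m + 60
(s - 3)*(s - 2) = s^2 - 5*s + 6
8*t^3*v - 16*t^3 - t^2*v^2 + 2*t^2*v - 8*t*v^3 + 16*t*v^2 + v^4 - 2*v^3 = (-8*t + v)*(-t + v)*(t + v)*(v - 2)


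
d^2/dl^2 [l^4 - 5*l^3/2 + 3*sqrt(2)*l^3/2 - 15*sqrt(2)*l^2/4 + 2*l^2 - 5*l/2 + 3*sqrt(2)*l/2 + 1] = 12*l^2 - 15*l + 9*sqrt(2)*l - 15*sqrt(2)/2 + 4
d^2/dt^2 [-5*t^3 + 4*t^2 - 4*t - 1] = 8 - 30*t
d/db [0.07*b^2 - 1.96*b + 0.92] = 0.14*b - 1.96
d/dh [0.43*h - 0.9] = 0.430000000000000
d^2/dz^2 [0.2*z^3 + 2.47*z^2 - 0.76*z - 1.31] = 1.2*z + 4.94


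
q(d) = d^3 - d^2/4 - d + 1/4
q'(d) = 3*d^2 - d/2 - 1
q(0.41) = -0.13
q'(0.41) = -0.70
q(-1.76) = -4.22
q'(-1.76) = 9.17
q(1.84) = 3.79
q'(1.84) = 8.24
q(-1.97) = -6.40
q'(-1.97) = 11.63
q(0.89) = -0.13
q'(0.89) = 0.93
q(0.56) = -0.21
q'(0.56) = -0.34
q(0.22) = 0.03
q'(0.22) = -0.96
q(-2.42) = -12.97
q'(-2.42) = 17.78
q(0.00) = 0.25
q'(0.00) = -1.00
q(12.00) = 1680.25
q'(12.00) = 425.00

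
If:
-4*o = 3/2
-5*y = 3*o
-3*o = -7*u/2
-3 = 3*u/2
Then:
No Solution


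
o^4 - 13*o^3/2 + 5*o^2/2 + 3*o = o*(o - 6)*(o - 1)*(o + 1/2)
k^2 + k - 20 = (k - 4)*(k + 5)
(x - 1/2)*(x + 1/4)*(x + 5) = x^3 + 19*x^2/4 - 11*x/8 - 5/8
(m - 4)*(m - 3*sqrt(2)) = m^2 - 3*sqrt(2)*m - 4*m + 12*sqrt(2)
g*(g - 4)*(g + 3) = g^3 - g^2 - 12*g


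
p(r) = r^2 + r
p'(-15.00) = -29.00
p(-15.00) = 210.00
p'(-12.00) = -23.00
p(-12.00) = 132.00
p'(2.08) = 5.16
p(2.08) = 6.41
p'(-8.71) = -16.42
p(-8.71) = 67.15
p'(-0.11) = 0.78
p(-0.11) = -0.10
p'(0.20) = 1.40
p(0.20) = 0.24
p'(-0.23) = 0.54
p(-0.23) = -0.18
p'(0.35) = 1.70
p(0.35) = 0.47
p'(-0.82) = -0.64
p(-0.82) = -0.15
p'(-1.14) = -1.28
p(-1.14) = 0.16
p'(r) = 2*r + 1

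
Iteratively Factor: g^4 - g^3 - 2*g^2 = (g + 1)*(g^3 - 2*g^2) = g*(g + 1)*(g^2 - 2*g) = g^2*(g + 1)*(g - 2)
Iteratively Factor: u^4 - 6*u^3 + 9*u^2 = (u - 3)*(u^3 - 3*u^2) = (u - 3)^2*(u^2) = u*(u - 3)^2*(u)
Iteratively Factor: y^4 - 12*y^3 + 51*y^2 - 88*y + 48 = (y - 4)*(y^3 - 8*y^2 + 19*y - 12) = (y - 4)*(y - 1)*(y^2 - 7*y + 12) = (y - 4)*(y - 3)*(y - 1)*(y - 4)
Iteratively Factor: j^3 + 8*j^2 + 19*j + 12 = (j + 4)*(j^2 + 4*j + 3) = (j + 1)*(j + 4)*(j + 3)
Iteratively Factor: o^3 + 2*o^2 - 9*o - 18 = (o + 3)*(o^2 - o - 6) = (o + 2)*(o + 3)*(o - 3)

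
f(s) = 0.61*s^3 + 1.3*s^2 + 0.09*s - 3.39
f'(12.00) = 294.81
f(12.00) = 1238.97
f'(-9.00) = 124.92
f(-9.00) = -343.59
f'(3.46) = 30.99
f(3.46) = 37.75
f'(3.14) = 26.30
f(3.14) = 28.60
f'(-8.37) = 106.53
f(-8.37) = -270.76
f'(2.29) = 15.64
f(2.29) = 10.96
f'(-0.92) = -0.75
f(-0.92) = -2.85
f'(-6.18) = 53.91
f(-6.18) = -98.27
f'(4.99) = 58.63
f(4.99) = 105.22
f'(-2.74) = 6.70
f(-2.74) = -6.42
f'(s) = 1.83*s^2 + 2.6*s + 0.09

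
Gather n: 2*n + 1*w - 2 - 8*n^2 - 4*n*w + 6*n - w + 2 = -8*n^2 + n*(8 - 4*w)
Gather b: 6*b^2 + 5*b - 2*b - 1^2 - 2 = 6*b^2 + 3*b - 3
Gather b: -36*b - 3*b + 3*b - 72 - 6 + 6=-36*b - 72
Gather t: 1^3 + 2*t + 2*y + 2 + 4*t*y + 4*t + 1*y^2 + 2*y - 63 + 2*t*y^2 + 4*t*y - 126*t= t*(2*y^2 + 8*y - 120) + y^2 + 4*y - 60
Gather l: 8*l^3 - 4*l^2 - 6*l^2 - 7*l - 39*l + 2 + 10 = 8*l^3 - 10*l^2 - 46*l + 12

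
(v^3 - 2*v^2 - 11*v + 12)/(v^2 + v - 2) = (v^2 - v - 12)/(v + 2)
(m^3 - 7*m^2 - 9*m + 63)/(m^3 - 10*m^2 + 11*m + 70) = (m^2 - 9)/(m^2 - 3*m - 10)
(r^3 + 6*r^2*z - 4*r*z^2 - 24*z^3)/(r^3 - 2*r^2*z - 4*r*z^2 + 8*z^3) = (-r - 6*z)/(-r + 2*z)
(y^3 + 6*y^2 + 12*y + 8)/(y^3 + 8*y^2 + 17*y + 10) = (y^2 + 4*y + 4)/(y^2 + 6*y + 5)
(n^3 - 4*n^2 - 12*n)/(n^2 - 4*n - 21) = n*(-n^2 + 4*n + 12)/(-n^2 + 4*n + 21)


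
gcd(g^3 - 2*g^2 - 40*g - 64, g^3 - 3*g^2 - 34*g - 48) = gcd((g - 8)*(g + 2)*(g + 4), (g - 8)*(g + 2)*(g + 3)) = g^2 - 6*g - 16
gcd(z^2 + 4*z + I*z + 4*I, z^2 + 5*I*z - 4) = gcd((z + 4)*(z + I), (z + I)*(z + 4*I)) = z + I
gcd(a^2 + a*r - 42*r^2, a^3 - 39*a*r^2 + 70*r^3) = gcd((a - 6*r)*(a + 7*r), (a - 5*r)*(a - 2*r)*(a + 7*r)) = a + 7*r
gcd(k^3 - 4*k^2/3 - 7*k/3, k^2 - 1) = k + 1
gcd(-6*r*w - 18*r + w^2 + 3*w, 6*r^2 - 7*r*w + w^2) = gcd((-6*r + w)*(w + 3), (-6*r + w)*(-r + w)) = 6*r - w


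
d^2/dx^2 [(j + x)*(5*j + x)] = 2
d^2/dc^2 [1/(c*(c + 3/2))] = 12*(4*c^2 + 6*c + 3)/(c^3*(8*c^3 + 36*c^2 + 54*c + 27))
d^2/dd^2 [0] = 0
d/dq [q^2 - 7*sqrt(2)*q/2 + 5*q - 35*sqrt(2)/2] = 2*q - 7*sqrt(2)/2 + 5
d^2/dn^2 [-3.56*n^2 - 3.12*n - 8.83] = -7.12000000000000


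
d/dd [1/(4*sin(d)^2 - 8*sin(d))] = (1 - sin(d))*cos(d)/(2*(sin(d) - 2)^2*sin(d)^2)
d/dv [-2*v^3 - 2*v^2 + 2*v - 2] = -6*v^2 - 4*v + 2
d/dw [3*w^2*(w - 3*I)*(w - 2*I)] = 3*w*(4*w^2 - 15*I*w - 12)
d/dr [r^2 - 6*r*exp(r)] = -6*r*exp(r) + 2*r - 6*exp(r)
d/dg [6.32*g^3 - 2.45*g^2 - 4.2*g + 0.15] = 18.96*g^2 - 4.9*g - 4.2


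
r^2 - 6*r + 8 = (r - 4)*(r - 2)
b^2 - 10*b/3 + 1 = (b - 3)*(b - 1/3)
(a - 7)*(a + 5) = a^2 - 2*a - 35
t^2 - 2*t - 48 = (t - 8)*(t + 6)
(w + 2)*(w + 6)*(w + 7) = w^3 + 15*w^2 + 68*w + 84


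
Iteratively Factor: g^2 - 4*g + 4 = (g - 2)*(g - 2)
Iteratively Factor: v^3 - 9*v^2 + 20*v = (v - 4)*(v^2 - 5*v) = v*(v - 4)*(v - 5)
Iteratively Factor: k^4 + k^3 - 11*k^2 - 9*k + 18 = (k + 3)*(k^3 - 2*k^2 - 5*k + 6) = (k - 3)*(k + 3)*(k^2 + k - 2) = (k - 3)*(k - 1)*(k + 3)*(k + 2)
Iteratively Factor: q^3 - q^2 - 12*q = (q - 4)*(q^2 + 3*q) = q*(q - 4)*(q + 3)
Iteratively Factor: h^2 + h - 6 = (h + 3)*(h - 2)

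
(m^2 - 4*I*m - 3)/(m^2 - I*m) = (m - 3*I)/m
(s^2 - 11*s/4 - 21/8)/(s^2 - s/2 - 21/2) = (s + 3/4)/(s + 3)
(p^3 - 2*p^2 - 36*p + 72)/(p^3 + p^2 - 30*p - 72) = (p^2 + 4*p - 12)/(p^2 + 7*p + 12)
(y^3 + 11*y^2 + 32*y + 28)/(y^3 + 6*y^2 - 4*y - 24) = (y^2 + 9*y + 14)/(y^2 + 4*y - 12)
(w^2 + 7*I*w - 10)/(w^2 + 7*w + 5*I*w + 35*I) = (w + 2*I)/(w + 7)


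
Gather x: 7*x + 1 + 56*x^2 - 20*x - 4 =56*x^2 - 13*x - 3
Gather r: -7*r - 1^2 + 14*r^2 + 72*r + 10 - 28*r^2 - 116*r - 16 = -14*r^2 - 51*r - 7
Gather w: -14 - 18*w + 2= -18*w - 12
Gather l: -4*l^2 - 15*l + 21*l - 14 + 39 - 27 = -4*l^2 + 6*l - 2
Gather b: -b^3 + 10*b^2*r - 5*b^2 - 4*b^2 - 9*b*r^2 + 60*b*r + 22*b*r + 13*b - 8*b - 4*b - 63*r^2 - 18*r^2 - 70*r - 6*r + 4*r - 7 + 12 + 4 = -b^3 + b^2*(10*r - 9) + b*(-9*r^2 + 82*r + 1) - 81*r^2 - 72*r + 9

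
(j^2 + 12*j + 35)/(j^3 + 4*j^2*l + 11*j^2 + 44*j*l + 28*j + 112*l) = (j + 5)/(j^2 + 4*j*l + 4*j + 16*l)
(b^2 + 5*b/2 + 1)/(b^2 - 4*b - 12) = (b + 1/2)/(b - 6)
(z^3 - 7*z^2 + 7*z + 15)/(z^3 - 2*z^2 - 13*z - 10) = (z - 3)/(z + 2)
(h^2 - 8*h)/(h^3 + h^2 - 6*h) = (h - 8)/(h^2 + h - 6)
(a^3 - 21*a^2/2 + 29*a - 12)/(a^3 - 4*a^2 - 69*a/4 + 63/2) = 2*(2*a^2 - 9*a + 4)/(4*a^2 + 8*a - 21)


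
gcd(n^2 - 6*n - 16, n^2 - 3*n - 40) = n - 8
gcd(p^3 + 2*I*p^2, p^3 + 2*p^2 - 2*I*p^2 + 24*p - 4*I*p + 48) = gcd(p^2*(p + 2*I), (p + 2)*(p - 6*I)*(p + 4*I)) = 1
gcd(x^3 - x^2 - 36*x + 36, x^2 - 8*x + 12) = x - 6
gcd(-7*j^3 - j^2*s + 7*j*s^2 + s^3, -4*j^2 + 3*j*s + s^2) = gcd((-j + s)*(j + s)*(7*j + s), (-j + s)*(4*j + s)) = -j + s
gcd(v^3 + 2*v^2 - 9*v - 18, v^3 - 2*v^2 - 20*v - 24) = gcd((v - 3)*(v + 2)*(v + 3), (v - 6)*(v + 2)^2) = v + 2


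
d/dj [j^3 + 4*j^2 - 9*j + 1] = 3*j^2 + 8*j - 9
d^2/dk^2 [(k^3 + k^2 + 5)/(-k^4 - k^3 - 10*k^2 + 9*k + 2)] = 2*(-k^9 - 3*k^8 + 27*k^7 - 94*k^6 - 180*k^5 - 543*k^4 - 515*k^3 - 1539*k^2 + 1308*k - 509)/(k^12 + 3*k^11 + 33*k^10 + 34*k^9 + 270*k^8 - 279*k^7 + 577*k^6 - 2469*k^5 + 1950*k^4 + 363*k^3 - 366*k^2 - 108*k - 8)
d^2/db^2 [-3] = 0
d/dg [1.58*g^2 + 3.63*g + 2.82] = 3.16*g + 3.63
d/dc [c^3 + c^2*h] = c*(3*c + 2*h)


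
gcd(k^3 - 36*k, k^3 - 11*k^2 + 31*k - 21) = 1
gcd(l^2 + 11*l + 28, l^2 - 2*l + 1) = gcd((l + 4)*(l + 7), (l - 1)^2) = 1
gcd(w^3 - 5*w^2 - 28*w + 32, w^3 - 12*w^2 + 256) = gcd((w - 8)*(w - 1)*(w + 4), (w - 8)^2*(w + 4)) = w^2 - 4*w - 32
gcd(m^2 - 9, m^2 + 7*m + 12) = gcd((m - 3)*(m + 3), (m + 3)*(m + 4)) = m + 3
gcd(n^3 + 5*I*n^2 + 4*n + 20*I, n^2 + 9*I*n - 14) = n + 2*I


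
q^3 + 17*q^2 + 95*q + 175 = (q + 5)^2*(q + 7)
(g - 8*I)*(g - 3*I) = g^2 - 11*I*g - 24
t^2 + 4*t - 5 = (t - 1)*(t + 5)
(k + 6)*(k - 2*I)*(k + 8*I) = k^3 + 6*k^2 + 6*I*k^2 + 16*k + 36*I*k + 96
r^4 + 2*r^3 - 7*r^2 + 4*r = r*(r - 1)^2*(r + 4)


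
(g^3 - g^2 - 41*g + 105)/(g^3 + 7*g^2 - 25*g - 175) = (g - 3)/(g + 5)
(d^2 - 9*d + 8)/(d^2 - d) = (d - 8)/d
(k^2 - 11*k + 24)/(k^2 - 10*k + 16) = (k - 3)/(k - 2)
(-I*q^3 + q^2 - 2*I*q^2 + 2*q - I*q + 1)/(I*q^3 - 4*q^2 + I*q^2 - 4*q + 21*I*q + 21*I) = (-q^2 + q*(-1 - I) - I)/(q^2 + 4*I*q + 21)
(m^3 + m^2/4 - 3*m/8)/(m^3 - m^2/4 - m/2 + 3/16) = 2*m/(2*m - 1)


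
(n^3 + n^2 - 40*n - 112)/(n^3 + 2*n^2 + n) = (n^3 + n^2 - 40*n - 112)/(n*(n^2 + 2*n + 1))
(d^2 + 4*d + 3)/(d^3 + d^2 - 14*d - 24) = (d + 1)/(d^2 - 2*d - 8)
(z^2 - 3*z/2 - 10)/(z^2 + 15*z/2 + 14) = (2*z^2 - 3*z - 20)/(2*z^2 + 15*z + 28)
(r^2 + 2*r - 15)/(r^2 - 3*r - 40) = (r - 3)/(r - 8)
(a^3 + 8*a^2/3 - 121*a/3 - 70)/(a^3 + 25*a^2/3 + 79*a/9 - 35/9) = 3*(a - 6)/(3*a - 1)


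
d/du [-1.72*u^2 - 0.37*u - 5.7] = -3.44*u - 0.37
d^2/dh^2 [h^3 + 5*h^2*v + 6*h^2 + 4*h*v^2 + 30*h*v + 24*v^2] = 6*h + 10*v + 12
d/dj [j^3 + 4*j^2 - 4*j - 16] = 3*j^2 + 8*j - 4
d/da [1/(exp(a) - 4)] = -exp(a)/(exp(a) - 4)^2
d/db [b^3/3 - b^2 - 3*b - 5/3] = b^2 - 2*b - 3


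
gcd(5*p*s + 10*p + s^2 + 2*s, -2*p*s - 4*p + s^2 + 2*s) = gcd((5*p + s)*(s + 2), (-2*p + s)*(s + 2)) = s + 2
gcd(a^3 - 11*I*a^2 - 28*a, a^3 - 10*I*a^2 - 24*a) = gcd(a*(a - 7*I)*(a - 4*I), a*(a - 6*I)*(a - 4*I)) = a^2 - 4*I*a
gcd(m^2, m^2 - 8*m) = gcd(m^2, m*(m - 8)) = m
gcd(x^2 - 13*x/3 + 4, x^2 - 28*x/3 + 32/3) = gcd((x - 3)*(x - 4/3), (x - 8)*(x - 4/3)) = x - 4/3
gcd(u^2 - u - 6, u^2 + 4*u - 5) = 1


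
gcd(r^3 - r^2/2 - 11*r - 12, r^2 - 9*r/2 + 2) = r - 4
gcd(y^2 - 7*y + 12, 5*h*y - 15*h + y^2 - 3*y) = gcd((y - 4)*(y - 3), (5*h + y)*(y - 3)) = y - 3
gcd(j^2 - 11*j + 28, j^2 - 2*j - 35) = j - 7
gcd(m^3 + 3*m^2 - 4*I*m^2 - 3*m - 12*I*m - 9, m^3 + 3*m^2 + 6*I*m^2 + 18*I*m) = m + 3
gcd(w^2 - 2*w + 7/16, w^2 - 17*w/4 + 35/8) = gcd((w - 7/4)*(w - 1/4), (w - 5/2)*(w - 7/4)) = w - 7/4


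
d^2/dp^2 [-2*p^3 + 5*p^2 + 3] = 10 - 12*p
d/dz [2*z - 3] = 2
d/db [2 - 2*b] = -2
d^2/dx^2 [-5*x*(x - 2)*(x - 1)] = 30 - 30*x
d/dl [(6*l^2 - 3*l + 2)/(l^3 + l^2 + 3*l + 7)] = (-6*l^4 + 6*l^3 + 15*l^2 + 80*l - 27)/(l^6 + 2*l^5 + 7*l^4 + 20*l^3 + 23*l^2 + 42*l + 49)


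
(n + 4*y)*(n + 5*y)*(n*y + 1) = n^3*y + 9*n^2*y^2 + n^2 + 20*n*y^3 + 9*n*y + 20*y^2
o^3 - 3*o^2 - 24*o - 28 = (o - 7)*(o + 2)^2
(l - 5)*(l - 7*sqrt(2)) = l^2 - 7*sqrt(2)*l - 5*l + 35*sqrt(2)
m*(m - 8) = m^2 - 8*m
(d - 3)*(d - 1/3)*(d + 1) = d^3 - 7*d^2/3 - 7*d/3 + 1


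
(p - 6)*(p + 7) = p^2 + p - 42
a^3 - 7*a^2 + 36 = (a - 6)*(a - 3)*(a + 2)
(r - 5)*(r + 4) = r^2 - r - 20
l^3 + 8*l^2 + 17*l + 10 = (l + 1)*(l + 2)*(l + 5)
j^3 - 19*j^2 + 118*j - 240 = (j - 8)*(j - 6)*(j - 5)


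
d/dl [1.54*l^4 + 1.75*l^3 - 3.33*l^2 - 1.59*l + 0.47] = 6.16*l^3 + 5.25*l^2 - 6.66*l - 1.59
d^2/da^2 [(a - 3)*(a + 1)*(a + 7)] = 6*a + 10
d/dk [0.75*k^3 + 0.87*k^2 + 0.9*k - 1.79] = 2.25*k^2 + 1.74*k + 0.9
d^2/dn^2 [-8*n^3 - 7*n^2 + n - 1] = -48*n - 14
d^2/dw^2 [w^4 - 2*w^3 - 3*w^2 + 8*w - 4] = 12*w^2 - 12*w - 6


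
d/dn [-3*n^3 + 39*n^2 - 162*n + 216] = -9*n^2 + 78*n - 162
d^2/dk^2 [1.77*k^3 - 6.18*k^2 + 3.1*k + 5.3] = 10.62*k - 12.36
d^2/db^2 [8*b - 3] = 0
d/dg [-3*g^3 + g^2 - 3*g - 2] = -9*g^2 + 2*g - 3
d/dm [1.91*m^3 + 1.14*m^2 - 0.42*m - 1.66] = 5.73*m^2 + 2.28*m - 0.42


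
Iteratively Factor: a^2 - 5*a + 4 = (a - 4)*(a - 1)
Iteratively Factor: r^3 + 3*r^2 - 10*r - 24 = (r + 4)*(r^2 - r - 6) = (r - 3)*(r + 4)*(r + 2)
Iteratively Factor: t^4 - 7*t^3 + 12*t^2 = (t)*(t^3 - 7*t^2 + 12*t) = t^2*(t^2 - 7*t + 12) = t^2*(t - 3)*(t - 4)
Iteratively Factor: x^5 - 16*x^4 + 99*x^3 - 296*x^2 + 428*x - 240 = (x - 2)*(x^4 - 14*x^3 + 71*x^2 - 154*x + 120) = (x - 2)^2*(x^3 - 12*x^2 + 47*x - 60) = (x - 3)*(x - 2)^2*(x^2 - 9*x + 20) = (x - 5)*(x - 3)*(x - 2)^2*(x - 4)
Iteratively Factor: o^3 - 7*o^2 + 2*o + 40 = (o - 4)*(o^2 - 3*o - 10) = (o - 5)*(o - 4)*(o + 2)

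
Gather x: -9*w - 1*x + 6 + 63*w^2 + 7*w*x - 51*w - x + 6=63*w^2 - 60*w + x*(7*w - 2) + 12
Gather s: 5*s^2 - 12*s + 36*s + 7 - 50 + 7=5*s^2 + 24*s - 36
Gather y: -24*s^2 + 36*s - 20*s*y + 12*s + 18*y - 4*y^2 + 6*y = -24*s^2 + 48*s - 4*y^2 + y*(24 - 20*s)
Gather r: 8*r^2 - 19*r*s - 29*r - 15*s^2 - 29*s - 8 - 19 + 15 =8*r^2 + r*(-19*s - 29) - 15*s^2 - 29*s - 12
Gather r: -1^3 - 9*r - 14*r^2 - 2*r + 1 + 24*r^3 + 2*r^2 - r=24*r^3 - 12*r^2 - 12*r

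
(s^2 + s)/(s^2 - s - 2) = s/(s - 2)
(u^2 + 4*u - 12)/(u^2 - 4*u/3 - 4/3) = 3*(u + 6)/(3*u + 2)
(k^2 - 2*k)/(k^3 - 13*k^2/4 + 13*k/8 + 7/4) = 8*k/(8*k^2 - 10*k - 7)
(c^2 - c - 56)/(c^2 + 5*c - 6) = (c^2 - c - 56)/(c^2 + 5*c - 6)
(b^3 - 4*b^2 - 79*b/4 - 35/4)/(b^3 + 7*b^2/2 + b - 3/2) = (4*b^3 - 16*b^2 - 79*b - 35)/(2*(2*b^3 + 7*b^2 + 2*b - 3))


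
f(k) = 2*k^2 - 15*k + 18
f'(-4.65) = -33.60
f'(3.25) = -2.00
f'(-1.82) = -22.28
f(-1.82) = 51.92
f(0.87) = 6.46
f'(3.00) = -3.00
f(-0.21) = 21.24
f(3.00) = -9.00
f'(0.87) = -11.52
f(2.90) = -8.68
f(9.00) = 45.00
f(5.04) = -6.80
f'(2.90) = -3.40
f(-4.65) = 131.00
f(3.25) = -9.62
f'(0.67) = -12.32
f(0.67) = 8.85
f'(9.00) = 21.00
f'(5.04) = 5.16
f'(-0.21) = -15.84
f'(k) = 4*k - 15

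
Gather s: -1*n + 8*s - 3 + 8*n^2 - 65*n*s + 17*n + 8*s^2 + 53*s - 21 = 8*n^2 + 16*n + 8*s^2 + s*(61 - 65*n) - 24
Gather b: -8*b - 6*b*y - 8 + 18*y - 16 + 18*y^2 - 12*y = b*(-6*y - 8) + 18*y^2 + 6*y - 24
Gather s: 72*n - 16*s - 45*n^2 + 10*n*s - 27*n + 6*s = -45*n^2 + 45*n + s*(10*n - 10)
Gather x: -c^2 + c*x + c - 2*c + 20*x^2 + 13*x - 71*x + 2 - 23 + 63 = -c^2 - c + 20*x^2 + x*(c - 58) + 42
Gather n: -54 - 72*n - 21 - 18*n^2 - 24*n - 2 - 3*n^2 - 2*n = -21*n^2 - 98*n - 77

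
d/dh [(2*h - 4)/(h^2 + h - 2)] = 2*h*(4 - h)/(h^4 + 2*h^3 - 3*h^2 - 4*h + 4)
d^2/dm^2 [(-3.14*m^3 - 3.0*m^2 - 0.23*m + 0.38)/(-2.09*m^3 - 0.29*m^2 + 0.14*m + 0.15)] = (-2.8421709430404e-14*m^7 + 22.402292*m^6 + 11.540562*m^5 - 2.002638*m^4 + 10.295062*m^3 + 2.51928*m^2 - 0.138282*m + 0.077384)/(9.129329*m^9 + 3.800247*m^8 - 1.307295*m^7 - 2.45038*m^6 - 0.45792*m^5 + 0.242547*m^4 + 0.174871*m^3 + 0.010755*m^2 - 0.00945*m - 0.003375)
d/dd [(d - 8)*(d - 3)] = 2*d - 11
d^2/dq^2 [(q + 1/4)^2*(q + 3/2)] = 6*q + 4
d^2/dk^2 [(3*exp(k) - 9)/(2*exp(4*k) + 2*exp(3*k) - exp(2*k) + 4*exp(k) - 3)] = (108*exp(8*k) - 444*exp(7*k) - 792*exp(6*k) - 342*exp(5*k) + 573*exp(4*k) - 798*exp(3*k) - 432*exp(2*k) - 81)*exp(k)/(8*exp(12*k) + 24*exp(11*k) + 12*exp(10*k) + 32*exp(9*k) + 54*exp(8*k) - 66*exp(7*k) + 47*exp(6*k) - 147*exp(4*k) + 190*exp(3*k) - 171*exp(2*k) + 108*exp(k) - 27)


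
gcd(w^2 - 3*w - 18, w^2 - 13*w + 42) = w - 6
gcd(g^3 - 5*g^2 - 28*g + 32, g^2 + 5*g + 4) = g + 4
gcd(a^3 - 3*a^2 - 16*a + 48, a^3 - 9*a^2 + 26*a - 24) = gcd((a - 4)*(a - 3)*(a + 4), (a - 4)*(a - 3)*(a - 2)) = a^2 - 7*a + 12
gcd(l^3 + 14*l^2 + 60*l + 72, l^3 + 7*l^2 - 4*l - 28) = l + 2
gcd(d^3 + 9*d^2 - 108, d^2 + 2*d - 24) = d + 6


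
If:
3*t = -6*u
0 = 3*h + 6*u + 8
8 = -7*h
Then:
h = -8/7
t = 32/21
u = -16/21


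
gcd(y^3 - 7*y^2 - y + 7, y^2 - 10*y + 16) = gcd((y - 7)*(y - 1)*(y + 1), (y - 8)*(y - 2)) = 1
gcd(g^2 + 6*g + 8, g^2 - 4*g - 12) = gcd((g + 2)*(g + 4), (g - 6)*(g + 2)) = g + 2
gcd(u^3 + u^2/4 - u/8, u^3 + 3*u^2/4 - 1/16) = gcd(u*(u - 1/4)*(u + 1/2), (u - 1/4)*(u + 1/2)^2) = u^2 + u/4 - 1/8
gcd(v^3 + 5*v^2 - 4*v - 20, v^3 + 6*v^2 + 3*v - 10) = v^2 + 7*v + 10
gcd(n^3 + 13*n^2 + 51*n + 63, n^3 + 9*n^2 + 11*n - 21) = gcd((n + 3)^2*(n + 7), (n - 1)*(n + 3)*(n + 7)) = n^2 + 10*n + 21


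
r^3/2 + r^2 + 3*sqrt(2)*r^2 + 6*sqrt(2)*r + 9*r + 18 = (r/2 + 1)*(r + 3*sqrt(2))^2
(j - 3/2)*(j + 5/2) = j^2 + j - 15/4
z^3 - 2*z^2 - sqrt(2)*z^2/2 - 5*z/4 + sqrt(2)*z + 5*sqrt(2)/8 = (z - 5/2)*(z + 1/2)*(z - sqrt(2)/2)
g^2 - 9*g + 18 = (g - 6)*(g - 3)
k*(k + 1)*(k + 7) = k^3 + 8*k^2 + 7*k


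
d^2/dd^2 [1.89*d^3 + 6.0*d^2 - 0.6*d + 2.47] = 11.34*d + 12.0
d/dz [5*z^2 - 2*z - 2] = 10*z - 2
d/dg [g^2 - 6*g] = 2*g - 6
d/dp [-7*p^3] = -21*p^2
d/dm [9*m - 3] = 9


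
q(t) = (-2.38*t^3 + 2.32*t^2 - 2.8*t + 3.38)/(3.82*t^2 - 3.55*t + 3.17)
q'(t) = (3.55 - 7.64*t)*(-2.38*t^3 + 2.32*t^2 - 2.8*t + 3.38)/(3.82*t^2 - 3.55*t + 3.17)^2 + (-7.14*t^2 + 4.64*t - 2.8)/(3.82*t^2 - 3.55*t + 3.17)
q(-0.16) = 1.02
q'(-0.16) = 0.29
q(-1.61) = 1.27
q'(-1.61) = -0.46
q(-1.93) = 1.42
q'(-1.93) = -0.51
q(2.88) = -1.72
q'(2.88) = -0.69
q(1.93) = -0.99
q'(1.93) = -0.88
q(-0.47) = 0.96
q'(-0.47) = 0.05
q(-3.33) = 2.20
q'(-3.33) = -0.59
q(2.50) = -1.45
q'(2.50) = -0.73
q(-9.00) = 5.66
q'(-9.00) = -0.62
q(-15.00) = 9.39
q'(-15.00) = -0.62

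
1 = 1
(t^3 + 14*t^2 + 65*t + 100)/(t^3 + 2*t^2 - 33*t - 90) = (t^2 + 9*t + 20)/(t^2 - 3*t - 18)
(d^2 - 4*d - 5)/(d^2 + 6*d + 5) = (d - 5)/(d + 5)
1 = 1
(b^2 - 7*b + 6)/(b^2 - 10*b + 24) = (b - 1)/(b - 4)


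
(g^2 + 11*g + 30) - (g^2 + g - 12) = 10*g + 42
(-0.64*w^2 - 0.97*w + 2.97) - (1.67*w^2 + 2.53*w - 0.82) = -2.31*w^2 - 3.5*w + 3.79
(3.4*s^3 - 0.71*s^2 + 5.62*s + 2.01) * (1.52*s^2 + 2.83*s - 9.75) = 5.168*s^5 + 8.5428*s^4 - 26.6169*s^3 + 25.8823*s^2 - 49.1067*s - 19.5975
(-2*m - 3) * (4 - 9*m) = 18*m^2 + 19*m - 12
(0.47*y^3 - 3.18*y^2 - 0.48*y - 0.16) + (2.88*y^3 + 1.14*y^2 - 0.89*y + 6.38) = 3.35*y^3 - 2.04*y^2 - 1.37*y + 6.22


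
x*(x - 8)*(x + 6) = x^3 - 2*x^2 - 48*x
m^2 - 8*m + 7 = (m - 7)*(m - 1)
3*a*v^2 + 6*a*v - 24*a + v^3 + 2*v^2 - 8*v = (3*a + v)*(v - 2)*(v + 4)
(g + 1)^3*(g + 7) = g^4 + 10*g^3 + 24*g^2 + 22*g + 7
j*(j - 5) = j^2 - 5*j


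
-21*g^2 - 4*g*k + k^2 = (-7*g + k)*(3*g + k)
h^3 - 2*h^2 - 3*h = h*(h - 3)*(h + 1)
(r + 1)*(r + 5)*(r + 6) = r^3 + 12*r^2 + 41*r + 30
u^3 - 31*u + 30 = (u - 5)*(u - 1)*(u + 6)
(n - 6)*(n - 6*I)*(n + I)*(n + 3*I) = n^4 - 6*n^3 - 2*I*n^3 + 21*n^2 + 12*I*n^2 - 126*n + 18*I*n - 108*I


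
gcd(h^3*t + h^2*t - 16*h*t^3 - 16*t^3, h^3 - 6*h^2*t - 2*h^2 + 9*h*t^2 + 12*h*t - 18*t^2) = 1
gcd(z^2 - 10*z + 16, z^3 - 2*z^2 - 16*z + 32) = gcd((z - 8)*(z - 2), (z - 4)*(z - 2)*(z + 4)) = z - 2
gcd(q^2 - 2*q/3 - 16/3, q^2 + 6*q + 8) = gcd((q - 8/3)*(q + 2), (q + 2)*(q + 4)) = q + 2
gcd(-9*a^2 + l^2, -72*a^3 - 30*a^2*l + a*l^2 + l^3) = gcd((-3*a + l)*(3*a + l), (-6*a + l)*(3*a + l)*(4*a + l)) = 3*a + l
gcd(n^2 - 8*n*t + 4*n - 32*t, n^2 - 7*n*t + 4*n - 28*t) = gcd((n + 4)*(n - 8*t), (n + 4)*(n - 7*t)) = n + 4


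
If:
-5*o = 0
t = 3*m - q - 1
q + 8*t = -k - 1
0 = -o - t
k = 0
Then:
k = 0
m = 0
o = 0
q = -1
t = 0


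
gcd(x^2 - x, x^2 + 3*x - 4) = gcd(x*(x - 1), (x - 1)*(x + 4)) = x - 1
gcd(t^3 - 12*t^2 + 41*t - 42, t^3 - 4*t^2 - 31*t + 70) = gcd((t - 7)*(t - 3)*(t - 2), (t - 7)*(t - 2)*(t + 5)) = t^2 - 9*t + 14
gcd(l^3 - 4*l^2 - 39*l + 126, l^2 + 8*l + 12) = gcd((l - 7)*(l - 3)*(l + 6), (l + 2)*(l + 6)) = l + 6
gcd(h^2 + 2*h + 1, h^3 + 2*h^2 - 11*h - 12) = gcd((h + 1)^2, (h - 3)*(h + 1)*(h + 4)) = h + 1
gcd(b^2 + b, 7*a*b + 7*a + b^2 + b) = b + 1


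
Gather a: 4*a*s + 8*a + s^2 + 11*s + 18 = a*(4*s + 8) + s^2 + 11*s + 18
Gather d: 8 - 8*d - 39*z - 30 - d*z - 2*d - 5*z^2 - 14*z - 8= d*(-z - 10) - 5*z^2 - 53*z - 30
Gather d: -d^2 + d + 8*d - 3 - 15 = -d^2 + 9*d - 18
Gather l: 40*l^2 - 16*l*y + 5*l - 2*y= 40*l^2 + l*(5 - 16*y) - 2*y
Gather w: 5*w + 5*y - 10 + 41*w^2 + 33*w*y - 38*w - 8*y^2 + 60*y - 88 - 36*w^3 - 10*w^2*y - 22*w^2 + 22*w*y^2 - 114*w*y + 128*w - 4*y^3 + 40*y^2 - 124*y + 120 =-36*w^3 + w^2*(19 - 10*y) + w*(22*y^2 - 81*y + 95) - 4*y^3 + 32*y^2 - 59*y + 22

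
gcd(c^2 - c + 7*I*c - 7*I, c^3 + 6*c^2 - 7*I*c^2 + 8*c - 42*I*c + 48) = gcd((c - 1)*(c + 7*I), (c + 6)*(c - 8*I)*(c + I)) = 1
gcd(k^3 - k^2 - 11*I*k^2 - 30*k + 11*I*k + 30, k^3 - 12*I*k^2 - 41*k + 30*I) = k^2 - 11*I*k - 30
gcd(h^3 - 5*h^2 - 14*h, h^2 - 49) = h - 7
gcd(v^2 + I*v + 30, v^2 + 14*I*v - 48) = v + 6*I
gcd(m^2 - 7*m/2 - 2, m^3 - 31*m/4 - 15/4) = m + 1/2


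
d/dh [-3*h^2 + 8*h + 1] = 8 - 6*h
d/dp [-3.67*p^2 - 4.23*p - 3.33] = -7.34*p - 4.23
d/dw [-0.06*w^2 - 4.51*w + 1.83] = -0.12*w - 4.51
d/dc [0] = 0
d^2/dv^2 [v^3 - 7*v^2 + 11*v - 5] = 6*v - 14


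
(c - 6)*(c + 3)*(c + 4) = c^3 + c^2 - 30*c - 72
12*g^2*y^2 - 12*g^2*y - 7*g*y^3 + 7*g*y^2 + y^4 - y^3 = y*(-4*g + y)*(-3*g + y)*(y - 1)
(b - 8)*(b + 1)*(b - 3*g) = b^3 - 3*b^2*g - 7*b^2 + 21*b*g - 8*b + 24*g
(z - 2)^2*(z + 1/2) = z^3 - 7*z^2/2 + 2*z + 2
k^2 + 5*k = k*(k + 5)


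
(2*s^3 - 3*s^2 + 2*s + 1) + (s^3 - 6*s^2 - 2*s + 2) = 3*s^3 - 9*s^2 + 3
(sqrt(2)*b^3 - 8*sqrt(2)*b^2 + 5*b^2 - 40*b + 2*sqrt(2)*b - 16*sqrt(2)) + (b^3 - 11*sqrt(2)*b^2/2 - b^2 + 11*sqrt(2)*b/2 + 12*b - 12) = b^3 + sqrt(2)*b^3 - 27*sqrt(2)*b^2/2 + 4*b^2 - 28*b + 15*sqrt(2)*b/2 - 16*sqrt(2) - 12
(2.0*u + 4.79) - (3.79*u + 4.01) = 0.78 - 1.79*u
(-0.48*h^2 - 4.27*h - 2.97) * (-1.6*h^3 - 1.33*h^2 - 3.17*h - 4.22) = 0.768*h^5 + 7.4704*h^4 + 11.9527*h^3 + 19.5116*h^2 + 27.4343*h + 12.5334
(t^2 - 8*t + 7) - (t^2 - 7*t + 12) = -t - 5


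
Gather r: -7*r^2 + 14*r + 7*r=-7*r^2 + 21*r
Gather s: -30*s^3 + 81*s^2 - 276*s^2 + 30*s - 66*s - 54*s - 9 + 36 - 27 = -30*s^3 - 195*s^2 - 90*s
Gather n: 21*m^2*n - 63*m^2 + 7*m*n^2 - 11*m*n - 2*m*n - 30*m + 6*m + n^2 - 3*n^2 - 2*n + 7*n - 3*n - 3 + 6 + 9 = -63*m^2 - 24*m + n^2*(7*m - 2) + n*(21*m^2 - 13*m + 2) + 12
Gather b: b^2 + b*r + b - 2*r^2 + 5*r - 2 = b^2 + b*(r + 1) - 2*r^2 + 5*r - 2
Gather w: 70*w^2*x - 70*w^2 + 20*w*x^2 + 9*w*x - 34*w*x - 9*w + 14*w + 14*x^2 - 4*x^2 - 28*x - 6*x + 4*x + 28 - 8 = w^2*(70*x - 70) + w*(20*x^2 - 25*x + 5) + 10*x^2 - 30*x + 20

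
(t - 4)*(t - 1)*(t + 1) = t^3 - 4*t^2 - t + 4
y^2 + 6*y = y*(y + 6)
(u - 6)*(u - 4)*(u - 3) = u^3 - 13*u^2 + 54*u - 72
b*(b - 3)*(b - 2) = b^3 - 5*b^2 + 6*b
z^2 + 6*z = z*(z + 6)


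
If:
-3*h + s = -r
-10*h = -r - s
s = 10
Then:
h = 0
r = -10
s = 10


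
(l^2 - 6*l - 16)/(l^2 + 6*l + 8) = (l - 8)/(l + 4)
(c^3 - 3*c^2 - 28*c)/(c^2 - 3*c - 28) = c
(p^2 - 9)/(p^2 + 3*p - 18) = (p + 3)/(p + 6)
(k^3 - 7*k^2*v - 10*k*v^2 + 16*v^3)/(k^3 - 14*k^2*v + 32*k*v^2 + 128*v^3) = (-k + v)/(-k + 8*v)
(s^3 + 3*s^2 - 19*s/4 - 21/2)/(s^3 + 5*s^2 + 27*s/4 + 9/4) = (2*s^2 + 3*s - 14)/(2*s^2 + 7*s + 3)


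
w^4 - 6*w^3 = w^3*(w - 6)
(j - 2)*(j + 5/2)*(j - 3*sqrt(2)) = j^3 - 3*sqrt(2)*j^2 + j^2/2 - 5*j - 3*sqrt(2)*j/2 + 15*sqrt(2)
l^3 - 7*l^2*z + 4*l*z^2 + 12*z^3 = (l - 6*z)*(l - 2*z)*(l + z)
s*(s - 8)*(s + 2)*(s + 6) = s^4 - 52*s^2 - 96*s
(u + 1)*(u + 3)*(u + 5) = u^3 + 9*u^2 + 23*u + 15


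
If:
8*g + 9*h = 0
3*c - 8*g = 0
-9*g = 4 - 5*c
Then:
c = 32/13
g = 12/13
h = -32/39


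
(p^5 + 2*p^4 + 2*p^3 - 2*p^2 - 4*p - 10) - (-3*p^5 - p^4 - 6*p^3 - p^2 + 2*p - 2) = 4*p^5 + 3*p^4 + 8*p^3 - p^2 - 6*p - 8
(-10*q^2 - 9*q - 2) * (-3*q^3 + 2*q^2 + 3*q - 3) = 30*q^5 + 7*q^4 - 42*q^3 - q^2 + 21*q + 6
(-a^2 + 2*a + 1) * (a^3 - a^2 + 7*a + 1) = -a^5 + 3*a^4 - 8*a^3 + 12*a^2 + 9*a + 1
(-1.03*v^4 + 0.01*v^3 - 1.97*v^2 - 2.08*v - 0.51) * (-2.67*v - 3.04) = 2.7501*v^5 + 3.1045*v^4 + 5.2295*v^3 + 11.5424*v^2 + 7.6849*v + 1.5504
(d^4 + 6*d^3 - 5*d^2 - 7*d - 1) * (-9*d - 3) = -9*d^5 - 57*d^4 + 27*d^3 + 78*d^2 + 30*d + 3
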